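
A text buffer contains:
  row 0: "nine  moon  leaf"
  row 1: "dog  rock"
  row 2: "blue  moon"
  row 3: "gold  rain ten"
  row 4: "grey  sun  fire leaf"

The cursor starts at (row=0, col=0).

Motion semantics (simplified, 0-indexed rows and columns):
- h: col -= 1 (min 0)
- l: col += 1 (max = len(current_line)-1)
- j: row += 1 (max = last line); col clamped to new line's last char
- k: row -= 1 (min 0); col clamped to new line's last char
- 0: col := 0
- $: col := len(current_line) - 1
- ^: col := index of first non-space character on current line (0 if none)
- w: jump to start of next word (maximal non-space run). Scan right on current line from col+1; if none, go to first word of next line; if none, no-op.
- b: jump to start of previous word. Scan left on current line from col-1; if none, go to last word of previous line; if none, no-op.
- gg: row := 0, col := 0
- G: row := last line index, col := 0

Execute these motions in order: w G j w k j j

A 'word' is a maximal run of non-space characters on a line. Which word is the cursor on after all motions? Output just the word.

Answer: sun

Derivation:
After 1 (w): row=0 col=6 char='m'
After 2 (G): row=4 col=0 char='g'
After 3 (j): row=4 col=0 char='g'
After 4 (w): row=4 col=6 char='s'
After 5 (k): row=3 col=6 char='r'
After 6 (j): row=4 col=6 char='s'
After 7 (j): row=4 col=6 char='s'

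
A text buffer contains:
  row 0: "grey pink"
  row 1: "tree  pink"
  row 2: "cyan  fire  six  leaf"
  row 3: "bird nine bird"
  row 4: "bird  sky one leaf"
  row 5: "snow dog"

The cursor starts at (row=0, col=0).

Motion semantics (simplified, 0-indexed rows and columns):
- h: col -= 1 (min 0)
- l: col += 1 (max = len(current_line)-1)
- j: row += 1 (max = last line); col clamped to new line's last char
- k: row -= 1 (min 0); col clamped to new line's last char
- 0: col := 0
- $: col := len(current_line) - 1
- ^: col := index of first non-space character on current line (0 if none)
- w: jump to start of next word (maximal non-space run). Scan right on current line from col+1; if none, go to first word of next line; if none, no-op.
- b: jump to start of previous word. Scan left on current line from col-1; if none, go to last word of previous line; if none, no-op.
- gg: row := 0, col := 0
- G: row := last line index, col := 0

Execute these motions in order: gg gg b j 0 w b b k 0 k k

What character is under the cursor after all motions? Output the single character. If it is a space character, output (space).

After 1 (gg): row=0 col=0 char='g'
After 2 (gg): row=0 col=0 char='g'
After 3 (b): row=0 col=0 char='g'
After 4 (j): row=1 col=0 char='t'
After 5 (0): row=1 col=0 char='t'
After 6 (w): row=1 col=6 char='p'
After 7 (b): row=1 col=0 char='t'
After 8 (b): row=0 col=5 char='p'
After 9 (k): row=0 col=5 char='p'
After 10 (0): row=0 col=0 char='g'
After 11 (k): row=0 col=0 char='g'
After 12 (k): row=0 col=0 char='g'

Answer: g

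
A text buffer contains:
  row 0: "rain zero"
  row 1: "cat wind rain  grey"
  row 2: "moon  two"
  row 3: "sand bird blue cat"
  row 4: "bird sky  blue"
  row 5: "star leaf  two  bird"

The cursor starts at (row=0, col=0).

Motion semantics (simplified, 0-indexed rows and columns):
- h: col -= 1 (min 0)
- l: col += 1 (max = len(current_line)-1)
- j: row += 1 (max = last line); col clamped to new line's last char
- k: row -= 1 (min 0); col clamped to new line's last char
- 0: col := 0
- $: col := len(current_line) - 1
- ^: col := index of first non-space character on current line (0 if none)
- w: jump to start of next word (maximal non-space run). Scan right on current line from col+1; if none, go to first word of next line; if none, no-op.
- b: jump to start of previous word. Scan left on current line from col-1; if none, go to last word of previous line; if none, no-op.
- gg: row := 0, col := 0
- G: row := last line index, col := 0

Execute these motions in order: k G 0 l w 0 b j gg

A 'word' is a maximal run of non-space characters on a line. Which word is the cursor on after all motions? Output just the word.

Answer: rain

Derivation:
After 1 (k): row=0 col=0 char='r'
After 2 (G): row=5 col=0 char='s'
After 3 (0): row=5 col=0 char='s'
After 4 (l): row=5 col=1 char='t'
After 5 (w): row=5 col=5 char='l'
After 6 (0): row=5 col=0 char='s'
After 7 (b): row=4 col=10 char='b'
After 8 (j): row=5 col=10 char='_'
After 9 (gg): row=0 col=0 char='r'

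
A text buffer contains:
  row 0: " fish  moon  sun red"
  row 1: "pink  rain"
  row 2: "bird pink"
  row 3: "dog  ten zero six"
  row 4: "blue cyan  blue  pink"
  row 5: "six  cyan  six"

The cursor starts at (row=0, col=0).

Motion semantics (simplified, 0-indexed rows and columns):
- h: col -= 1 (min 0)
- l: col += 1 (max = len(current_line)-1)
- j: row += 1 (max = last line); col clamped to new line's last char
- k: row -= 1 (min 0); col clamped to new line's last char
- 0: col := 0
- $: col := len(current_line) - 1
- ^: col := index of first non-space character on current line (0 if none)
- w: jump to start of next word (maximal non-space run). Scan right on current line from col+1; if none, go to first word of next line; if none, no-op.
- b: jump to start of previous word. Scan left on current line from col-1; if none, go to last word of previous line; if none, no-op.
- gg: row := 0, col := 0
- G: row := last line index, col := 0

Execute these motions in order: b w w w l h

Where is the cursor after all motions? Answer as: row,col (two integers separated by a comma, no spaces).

After 1 (b): row=0 col=0 char='_'
After 2 (w): row=0 col=1 char='f'
After 3 (w): row=0 col=7 char='m'
After 4 (w): row=0 col=13 char='s'
After 5 (l): row=0 col=14 char='u'
After 6 (h): row=0 col=13 char='s'

Answer: 0,13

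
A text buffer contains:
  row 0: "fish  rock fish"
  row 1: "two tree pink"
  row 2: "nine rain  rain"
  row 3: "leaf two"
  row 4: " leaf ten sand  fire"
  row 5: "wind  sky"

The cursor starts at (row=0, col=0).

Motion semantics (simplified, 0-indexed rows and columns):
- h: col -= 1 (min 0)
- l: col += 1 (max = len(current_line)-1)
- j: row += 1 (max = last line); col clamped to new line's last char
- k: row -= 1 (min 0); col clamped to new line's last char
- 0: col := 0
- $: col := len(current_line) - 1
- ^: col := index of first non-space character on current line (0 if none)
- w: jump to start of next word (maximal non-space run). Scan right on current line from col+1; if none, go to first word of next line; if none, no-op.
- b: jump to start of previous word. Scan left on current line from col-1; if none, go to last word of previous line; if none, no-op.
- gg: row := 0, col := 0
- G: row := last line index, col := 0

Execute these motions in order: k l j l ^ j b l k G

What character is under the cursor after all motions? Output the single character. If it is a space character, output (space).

Answer: w

Derivation:
After 1 (k): row=0 col=0 char='f'
After 2 (l): row=0 col=1 char='i'
After 3 (j): row=1 col=1 char='w'
After 4 (l): row=1 col=2 char='o'
After 5 (^): row=1 col=0 char='t'
After 6 (j): row=2 col=0 char='n'
After 7 (b): row=1 col=9 char='p'
After 8 (l): row=1 col=10 char='i'
After 9 (k): row=0 col=10 char='_'
After 10 (G): row=5 col=0 char='w'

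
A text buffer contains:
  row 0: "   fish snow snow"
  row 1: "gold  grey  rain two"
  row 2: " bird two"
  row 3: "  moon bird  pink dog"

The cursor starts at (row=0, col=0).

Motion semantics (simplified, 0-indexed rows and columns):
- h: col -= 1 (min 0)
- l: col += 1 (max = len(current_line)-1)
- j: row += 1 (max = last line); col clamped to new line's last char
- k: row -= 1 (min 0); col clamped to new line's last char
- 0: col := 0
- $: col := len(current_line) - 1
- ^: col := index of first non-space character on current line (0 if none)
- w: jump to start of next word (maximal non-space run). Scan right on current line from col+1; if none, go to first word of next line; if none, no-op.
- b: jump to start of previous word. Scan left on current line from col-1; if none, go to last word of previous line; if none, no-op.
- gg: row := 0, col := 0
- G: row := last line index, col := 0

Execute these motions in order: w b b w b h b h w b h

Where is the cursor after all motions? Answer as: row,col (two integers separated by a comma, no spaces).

After 1 (w): row=0 col=3 char='f'
After 2 (b): row=0 col=3 char='f'
After 3 (b): row=0 col=3 char='f'
After 4 (w): row=0 col=8 char='s'
After 5 (b): row=0 col=3 char='f'
After 6 (h): row=0 col=2 char='_'
After 7 (b): row=0 col=2 char='_'
After 8 (h): row=0 col=1 char='_'
After 9 (w): row=0 col=3 char='f'
After 10 (b): row=0 col=3 char='f'
After 11 (h): row=0 col=2 char='_'

Answer: 0,2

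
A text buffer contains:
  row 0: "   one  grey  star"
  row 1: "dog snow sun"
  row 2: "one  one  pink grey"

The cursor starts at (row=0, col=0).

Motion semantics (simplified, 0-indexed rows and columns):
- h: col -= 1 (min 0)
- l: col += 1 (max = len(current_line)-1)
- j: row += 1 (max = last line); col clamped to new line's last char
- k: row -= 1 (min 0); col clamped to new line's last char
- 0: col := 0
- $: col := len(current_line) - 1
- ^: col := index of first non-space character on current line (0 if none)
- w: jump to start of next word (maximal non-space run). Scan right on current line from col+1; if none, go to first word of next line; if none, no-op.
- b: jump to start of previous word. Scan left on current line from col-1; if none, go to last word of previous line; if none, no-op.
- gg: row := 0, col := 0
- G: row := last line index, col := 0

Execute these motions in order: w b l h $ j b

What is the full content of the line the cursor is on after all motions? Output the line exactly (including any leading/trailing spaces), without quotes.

Answer: dog snow sun

Derivation:
After 1 (w): row=0 col=3 char='o'
After 2 (b): row=0 col=3 char='o'
After 3 (l): row=0 col=4 char='n'
After 4 (h): row=0 col=3 char='o'
After 5 ($): row=0 col=17 char='r'
After 6 (j): row=1 col=11 char='n'
After 7 (b): row=1 col=9 char='s'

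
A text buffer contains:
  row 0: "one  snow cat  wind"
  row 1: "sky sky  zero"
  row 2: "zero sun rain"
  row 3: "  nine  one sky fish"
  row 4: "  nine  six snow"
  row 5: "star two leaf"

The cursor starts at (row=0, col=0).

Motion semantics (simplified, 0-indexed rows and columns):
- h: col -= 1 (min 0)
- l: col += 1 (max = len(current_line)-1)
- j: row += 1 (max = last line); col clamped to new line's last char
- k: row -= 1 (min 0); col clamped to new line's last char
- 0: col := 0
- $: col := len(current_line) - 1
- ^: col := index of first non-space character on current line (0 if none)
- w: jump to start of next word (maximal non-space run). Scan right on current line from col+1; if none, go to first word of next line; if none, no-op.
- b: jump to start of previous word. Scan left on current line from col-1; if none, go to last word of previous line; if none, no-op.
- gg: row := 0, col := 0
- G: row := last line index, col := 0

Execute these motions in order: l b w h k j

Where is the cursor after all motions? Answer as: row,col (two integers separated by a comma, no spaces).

Answer: 1,4

Derivation:
After 1 (l): row=0 col=1 char='n'
After 2 (b): row=0 col=0 char='o'
After 3 (w): row=0 col=5 char='s'
After 4 (h): row=0 col=4 char='_'
After 5 (k): row=0 col=4 char='_'
After 6 (j): row=1 col=4 char='s'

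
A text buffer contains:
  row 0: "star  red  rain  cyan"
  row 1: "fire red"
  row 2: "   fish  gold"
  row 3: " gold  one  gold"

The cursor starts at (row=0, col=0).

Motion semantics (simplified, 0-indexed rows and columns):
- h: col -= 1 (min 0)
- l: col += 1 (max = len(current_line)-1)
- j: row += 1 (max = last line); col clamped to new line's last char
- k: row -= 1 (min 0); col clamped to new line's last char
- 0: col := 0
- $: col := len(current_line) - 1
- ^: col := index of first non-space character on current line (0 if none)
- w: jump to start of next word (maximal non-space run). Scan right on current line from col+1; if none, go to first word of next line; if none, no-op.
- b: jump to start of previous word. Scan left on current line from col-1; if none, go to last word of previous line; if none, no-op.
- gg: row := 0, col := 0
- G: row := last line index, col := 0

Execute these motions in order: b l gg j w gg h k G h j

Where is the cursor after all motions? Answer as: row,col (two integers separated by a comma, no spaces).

Answer: 3,0

Derivation:
After 1 (b): row=0 col=0 char='s'
After 2 (l): row=0 col=1 char='t'
After 3 (gg): row=0 col=0 char='s'
After 4 (j): row=1 col=0 char='f'
After 5 (w): row=1 col=5 char='r'
After 6 (gg): row=0 col=0 char='s'
After 7 (h): row=0 col=0 char='s'
After 8 (k): row=0 col=0 char='s'
After 9 (G): row=3 col=0 char='_'
After 10 (h): row=3 col=0 char='_'
After 11 (j): row=3 col=0 char='_'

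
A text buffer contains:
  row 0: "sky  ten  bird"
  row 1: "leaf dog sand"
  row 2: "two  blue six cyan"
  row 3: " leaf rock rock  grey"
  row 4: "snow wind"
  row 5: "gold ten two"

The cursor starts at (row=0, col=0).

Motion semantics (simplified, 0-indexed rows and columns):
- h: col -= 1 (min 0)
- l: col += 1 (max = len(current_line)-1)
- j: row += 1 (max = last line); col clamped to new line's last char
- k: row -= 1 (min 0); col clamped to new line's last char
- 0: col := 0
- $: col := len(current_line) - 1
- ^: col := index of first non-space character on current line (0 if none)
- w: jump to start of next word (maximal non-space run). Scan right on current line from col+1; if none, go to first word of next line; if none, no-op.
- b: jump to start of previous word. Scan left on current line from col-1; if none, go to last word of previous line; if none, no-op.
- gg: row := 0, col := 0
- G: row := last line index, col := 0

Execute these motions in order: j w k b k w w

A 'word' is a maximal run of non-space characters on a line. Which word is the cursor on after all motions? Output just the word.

Answer: bird

Derivation:
After 1 (j): row=1 col=0 char='l'
After 2 (w): row=1 col=5 char='d'
After 3 (k): row=0 col=5 char='t'
After 4 (b): row=0 col=0 char='s'
After 5 (k): row=0 col=0 char='s'
After 6 (w): row=0 col=5 char='t'
After 7 (w): row=0 col=10 char='b'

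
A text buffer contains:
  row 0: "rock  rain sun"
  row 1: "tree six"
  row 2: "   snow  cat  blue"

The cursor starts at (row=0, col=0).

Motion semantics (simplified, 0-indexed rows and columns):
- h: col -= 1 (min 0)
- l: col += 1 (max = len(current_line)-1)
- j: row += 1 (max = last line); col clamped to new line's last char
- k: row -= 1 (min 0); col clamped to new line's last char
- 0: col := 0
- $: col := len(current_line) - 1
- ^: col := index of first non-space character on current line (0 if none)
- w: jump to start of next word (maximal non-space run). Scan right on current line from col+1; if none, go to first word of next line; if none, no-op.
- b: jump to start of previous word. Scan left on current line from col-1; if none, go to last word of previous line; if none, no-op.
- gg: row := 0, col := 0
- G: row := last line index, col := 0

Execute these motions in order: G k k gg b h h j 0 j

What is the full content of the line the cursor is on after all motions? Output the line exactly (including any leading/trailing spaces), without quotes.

Answer:    snow  cat  blue

Derivation:
After 1 (G): row=2 col=0 char='_'
After 2 (k): row=1 col=0 char='t'
After 3 (k): row=0 col=0 char='r'
After 4 (gg): row=0 col=0 char='r'
After 5 (b): row=0 col=0 char='r'
After 6 (h): row=0 col=0 char='r'
After 7 (h): row=0 col=0 char='r'
After 8 (j): row=1 col=0 char='t'
After 9 (0): row=1 col=0 char='t'
After 10 (j): row=2 col=0 char='_'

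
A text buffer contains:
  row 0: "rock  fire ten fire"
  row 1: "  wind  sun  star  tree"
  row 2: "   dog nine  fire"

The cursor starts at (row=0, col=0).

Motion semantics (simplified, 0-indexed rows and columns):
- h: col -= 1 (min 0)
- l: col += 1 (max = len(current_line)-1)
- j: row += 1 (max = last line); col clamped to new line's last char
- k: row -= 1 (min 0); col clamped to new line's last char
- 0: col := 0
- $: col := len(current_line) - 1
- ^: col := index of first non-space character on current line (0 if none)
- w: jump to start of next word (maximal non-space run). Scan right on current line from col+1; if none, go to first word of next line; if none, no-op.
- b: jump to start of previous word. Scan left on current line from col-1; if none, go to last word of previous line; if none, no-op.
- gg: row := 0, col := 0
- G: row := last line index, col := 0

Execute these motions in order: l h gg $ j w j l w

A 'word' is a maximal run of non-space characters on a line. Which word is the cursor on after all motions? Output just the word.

Answer: fire

Derivation:
After 1 (l): row=0 col=1 char='o'
After 2 (h): row=0 col=0 char='r'
After 3 (gg): row=0 col=0 char='r'
After 4 ($): row=0 col=18 char='e'
After 5 (j): row=1 col=18 char='_'
After 6 (w): row=1 col=19 char='t'
After 7 (j): row=2 col=16 char='e'
After 8 (l): row=2 col=16 char='e'
After 9 (w): row=2 col=16 char='e'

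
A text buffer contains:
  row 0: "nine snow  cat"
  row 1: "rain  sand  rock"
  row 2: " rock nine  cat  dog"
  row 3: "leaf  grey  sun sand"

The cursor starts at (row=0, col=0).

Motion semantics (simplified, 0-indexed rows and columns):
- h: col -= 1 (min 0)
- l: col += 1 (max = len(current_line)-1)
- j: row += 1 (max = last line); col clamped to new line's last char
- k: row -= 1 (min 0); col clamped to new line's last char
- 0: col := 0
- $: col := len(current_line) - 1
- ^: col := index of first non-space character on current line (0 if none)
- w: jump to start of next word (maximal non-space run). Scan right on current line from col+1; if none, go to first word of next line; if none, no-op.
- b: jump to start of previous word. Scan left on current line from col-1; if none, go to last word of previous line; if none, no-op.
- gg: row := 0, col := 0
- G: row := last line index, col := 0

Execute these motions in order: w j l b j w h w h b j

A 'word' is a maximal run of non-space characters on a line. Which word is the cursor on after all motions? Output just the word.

Answer: cat

Derivation:
After 1 (w): row=0 col=5 char='s'
After 2 (j): row=1 col=5 char='_'
After 3 (l): row=1 col=6 char='s'
After 4 (b): row=1 col=0 char='r'
After 5 (j): row=2 col=0 char='_'
After 6 (w): row=2 col=1 char='r'
After 7 (h): row=2 col=0 char='_'
After 8 (w): row=2 col=1 char='r'
After 9 (h): row=2 col=0 char='_'
After 10 (b): row=1 col=12 char='r'
After 11 (j): row=2 col=12 char='c'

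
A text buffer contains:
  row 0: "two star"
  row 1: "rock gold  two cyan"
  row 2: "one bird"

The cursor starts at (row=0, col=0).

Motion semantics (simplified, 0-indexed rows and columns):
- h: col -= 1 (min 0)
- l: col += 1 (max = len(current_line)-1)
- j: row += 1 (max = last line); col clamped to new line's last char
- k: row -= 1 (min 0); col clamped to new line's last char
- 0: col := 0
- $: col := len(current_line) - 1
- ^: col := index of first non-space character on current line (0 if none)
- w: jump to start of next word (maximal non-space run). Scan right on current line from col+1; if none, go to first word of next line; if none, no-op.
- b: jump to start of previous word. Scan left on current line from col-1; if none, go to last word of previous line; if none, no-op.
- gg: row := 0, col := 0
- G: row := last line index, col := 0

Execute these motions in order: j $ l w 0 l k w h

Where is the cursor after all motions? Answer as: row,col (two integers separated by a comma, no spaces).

Answer: 1,4

Derivation:
After 1 (j): row=1 col=0 char='r'
After 2 ($): row=1 col=18 char='n'
After 3 (l): row=1 col=18 char='n'
After 4 (w): row=2 col=0 char='o'
After 5 (0): row=2 col=0 char='o'
After 6 (l): row=2 col=1 char='n'
After 7 (k): row=1 col=1 char='o'
After 8 (w): row=1 col=5 char='g'
After 9 (h): row=1 col=4 char='_'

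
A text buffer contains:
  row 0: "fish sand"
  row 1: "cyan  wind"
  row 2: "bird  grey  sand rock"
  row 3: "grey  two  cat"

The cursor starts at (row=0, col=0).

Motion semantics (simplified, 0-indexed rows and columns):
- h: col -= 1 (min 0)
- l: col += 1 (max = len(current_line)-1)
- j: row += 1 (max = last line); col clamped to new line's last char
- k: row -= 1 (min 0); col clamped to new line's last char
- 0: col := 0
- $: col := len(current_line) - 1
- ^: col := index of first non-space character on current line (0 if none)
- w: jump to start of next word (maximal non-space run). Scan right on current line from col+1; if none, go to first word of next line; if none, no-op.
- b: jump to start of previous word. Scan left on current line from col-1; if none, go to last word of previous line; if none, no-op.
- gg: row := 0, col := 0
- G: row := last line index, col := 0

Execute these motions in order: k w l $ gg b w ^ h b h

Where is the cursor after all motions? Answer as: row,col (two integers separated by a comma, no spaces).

After 1 (k): row=0 col=0 char='f'
After 2 (w): row=0 col=5 char='s'
After 3 (l): row=0 col=6 char='a'
After 4 ($): row=0 col=8 char='d'
After 5 (gg): row=0 col=0 char='f'
After 6 (b): row=0 col=0 char='f'
After 7 (w): row=0 col=5 char='s'
After 8 (^): row=0 col=0 char='f'
After 9 (h): row=0 col=0 char='f'
After 10 (b): row=0 col=0 char='f'
After 11 (h): row=0 col=0 char='f'

Answer: 0,0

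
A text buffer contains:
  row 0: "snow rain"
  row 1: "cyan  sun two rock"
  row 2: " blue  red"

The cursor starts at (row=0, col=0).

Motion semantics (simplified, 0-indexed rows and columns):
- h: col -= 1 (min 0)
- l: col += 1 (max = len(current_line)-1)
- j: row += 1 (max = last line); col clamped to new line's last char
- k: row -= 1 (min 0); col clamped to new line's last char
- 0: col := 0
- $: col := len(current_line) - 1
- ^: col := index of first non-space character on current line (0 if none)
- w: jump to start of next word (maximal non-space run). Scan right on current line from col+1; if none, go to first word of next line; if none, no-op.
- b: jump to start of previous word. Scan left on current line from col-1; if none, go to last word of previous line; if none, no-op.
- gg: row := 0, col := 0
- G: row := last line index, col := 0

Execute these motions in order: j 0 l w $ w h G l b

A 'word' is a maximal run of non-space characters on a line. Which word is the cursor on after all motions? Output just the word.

After 1 (j): row=1 col=0 char='c'
After 2 (0): row=1 col=0 char='c'
After 3 (l): row=1 col=1 char='y'
After 4 (w): row=1 col=6 char='s'
After 5 ($): row=1 col=17 char='k'
After 6 (w): row=2 col=1 char='b'
After 7 (h): row=2 col=0 char='_'
After 8 (G): row=2 col=0 char='_'
After 9 (l): row=2 col=1 char='b'
After 10 (b): row=1 col=14 char='r'

Answer: rock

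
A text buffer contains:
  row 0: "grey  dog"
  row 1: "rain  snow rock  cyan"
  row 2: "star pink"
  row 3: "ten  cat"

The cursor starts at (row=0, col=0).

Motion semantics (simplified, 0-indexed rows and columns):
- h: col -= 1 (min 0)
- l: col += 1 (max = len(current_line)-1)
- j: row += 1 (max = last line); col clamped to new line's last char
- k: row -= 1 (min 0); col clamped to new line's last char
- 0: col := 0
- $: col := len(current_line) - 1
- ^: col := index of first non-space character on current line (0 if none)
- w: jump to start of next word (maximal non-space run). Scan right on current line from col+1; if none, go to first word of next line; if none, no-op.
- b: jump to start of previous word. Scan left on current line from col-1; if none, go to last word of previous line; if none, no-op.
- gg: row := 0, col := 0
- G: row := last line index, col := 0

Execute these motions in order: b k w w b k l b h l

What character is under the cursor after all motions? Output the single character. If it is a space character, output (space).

Answer: d

Derivation:
After 1 (b): row=0 col=0 char='g'
After 2 (k): row=0 col=0 char='g'
After 3 (w): row=0 col=6 char='d'
After 4 (w): row=1 col=0 char='r'
After 5 (b): row=0 col=6 char='d'
After 6 (k): row=0 col=6 char='d'
After 7 (l): row=0 col=7 char='o'
After 8 (b): row=0 col=6 char='d'
After 9 (h): row=0 col=5 char='_'
After 10 (l): row=0 col=6 char='d'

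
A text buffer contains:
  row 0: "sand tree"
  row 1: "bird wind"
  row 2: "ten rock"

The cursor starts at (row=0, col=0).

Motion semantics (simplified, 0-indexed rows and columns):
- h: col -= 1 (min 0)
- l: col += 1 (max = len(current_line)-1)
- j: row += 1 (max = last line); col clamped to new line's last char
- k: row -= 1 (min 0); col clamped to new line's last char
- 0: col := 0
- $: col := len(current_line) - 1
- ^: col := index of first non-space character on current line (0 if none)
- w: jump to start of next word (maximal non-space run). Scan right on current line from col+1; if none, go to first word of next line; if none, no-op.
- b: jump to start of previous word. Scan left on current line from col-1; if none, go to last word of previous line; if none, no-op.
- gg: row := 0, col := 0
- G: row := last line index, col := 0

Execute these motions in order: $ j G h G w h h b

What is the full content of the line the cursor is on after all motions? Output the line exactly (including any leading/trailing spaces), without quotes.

Answer: ten rock

Derivation:
After 1 ($): row=0 col=8 char='e'
After 2 (j): row=1 col=8 char='d'
After 3 (G): row=2 col=0 char='t'
After 4 (h): row=2 col=0 char='t'
After 5 (G): row=2 col=0 char='t'
After 6 (w): row=2 col=4 char='r'
After 7 (h): row=2 col=3 char='_'
After 8 (h): row=2 col=2 char='n'
After 9 (b): row=2 col=0 char='t'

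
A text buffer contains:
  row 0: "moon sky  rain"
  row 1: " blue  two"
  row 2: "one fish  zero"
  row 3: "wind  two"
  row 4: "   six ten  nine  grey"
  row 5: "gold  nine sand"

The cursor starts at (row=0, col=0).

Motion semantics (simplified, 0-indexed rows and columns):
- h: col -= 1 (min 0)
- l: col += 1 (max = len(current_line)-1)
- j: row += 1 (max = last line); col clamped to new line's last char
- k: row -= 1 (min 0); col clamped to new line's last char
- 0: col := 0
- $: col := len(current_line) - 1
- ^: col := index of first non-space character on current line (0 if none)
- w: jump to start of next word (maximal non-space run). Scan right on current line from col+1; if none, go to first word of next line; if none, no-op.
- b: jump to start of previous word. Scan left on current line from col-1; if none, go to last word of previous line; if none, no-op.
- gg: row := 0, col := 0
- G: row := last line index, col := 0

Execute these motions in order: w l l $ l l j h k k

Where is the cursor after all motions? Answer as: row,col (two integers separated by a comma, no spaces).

Answer: 0,8

Derivation:
After 1 (w): row=0 col=5 char='s'
After 2 (l): row=0 col=6 char='k'
After 3 (l): row=0 col=7 char='y'
After 4 ($): row=0 col=13 char='n'
After 5 (l): row=0 col=13 char='n'
After 6 (l): row=0 col=13 char='n'
After 7 (j): row=1 col=9 char='o'
After 8 (h): row=1 col=8 char='w'
After 9 (k): row=0 col=8 char='_'
After 10 (k): row=0 col=8 char='_'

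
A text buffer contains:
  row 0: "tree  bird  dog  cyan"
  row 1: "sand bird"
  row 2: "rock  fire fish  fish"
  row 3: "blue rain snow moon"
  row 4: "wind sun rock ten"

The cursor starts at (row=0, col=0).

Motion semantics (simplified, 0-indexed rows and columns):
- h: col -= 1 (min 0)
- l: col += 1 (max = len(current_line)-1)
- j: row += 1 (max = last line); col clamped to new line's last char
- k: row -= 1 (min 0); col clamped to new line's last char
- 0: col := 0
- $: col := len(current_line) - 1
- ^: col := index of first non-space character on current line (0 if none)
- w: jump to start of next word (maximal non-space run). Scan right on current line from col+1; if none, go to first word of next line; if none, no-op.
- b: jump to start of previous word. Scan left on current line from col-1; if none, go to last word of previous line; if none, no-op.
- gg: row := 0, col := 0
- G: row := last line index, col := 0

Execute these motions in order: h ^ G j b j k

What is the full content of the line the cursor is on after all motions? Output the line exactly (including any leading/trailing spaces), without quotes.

Answer: blue rain snow moon

Derivation:
After 1 (h): row=0 col=0 char='t'
After 2 (^): row=0 col=0 char='t'
After 3 (G): row=4 col=0 char='w'
After 4 (j): row=4 col=0 char='w'
After 5 (b): row=3 col=15 char='m'
After 6 (j): row=4 col=15 char='e'
After 7 (k): row=3 col=15 char='m'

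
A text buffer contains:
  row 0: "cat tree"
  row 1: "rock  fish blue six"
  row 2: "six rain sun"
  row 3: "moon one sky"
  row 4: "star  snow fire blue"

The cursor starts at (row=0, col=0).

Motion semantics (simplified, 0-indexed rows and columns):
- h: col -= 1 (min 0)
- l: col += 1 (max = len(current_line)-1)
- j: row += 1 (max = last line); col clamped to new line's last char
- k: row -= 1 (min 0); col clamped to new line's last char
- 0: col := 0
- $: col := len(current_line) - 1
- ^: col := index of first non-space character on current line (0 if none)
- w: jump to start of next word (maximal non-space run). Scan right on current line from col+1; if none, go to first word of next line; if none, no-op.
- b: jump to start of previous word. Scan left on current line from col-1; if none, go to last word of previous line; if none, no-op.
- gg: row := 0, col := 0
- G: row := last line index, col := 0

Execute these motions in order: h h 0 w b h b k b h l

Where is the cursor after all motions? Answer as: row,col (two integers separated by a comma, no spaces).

Answer: 0,1

Derivation:
After 1 (h): row=0 col=0 char='c'
After 2 (h): row=0 col=0 char='c'
After 3 (0): row=0 col=0 char='c'
After 4 (w): row=0 col=4 char='t'
After 5 (b): row=0 col=0 char='c'
After 6 (h): row=0 col=0 char='c'
After 7 (b): row=0 col=0 char='c'
After 8 (k): row=0 col=0 char='c'
After 9 (b): row=0 col=0 char='c'
After 10 (h): row=0 col=0 char='c'
After 11 (l): row=0 col=1 char='a'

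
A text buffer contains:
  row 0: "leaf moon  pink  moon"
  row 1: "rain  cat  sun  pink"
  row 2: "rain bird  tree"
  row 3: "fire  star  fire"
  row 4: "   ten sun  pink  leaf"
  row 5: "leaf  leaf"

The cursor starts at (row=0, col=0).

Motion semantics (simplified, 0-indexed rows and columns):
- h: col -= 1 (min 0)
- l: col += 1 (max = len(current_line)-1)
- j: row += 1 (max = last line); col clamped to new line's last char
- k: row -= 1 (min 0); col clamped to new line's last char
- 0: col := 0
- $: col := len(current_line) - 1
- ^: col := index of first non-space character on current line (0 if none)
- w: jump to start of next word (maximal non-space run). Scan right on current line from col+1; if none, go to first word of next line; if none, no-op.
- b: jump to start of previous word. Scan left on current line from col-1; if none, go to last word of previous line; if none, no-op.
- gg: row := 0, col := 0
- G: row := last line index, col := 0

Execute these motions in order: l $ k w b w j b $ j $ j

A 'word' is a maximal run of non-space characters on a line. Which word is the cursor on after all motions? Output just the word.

Answer: fire

Derivation:
After 1 (l): row=0 col=1 char='e'
After 2 ($): row=0 col=20 char='n'
After 3 (k): row=0 col=20 char='n'
After 4 (w): row=1 col=0 char='r'
After 5 (b): row=0 col=17 char='m'
After 6 (w): row=1 col=0 char='r'
After 7 (j): row=2 col=0 char='r'
After 8 (b): row=1 col=16 char='p'
After 9 ($): row=1 col=19 char='k'
After 10 (j): row=2 col=14 char='e'
After 11 ($): row=2 col=14 char='e'
After 12 (j): row=3 col=14 char='r'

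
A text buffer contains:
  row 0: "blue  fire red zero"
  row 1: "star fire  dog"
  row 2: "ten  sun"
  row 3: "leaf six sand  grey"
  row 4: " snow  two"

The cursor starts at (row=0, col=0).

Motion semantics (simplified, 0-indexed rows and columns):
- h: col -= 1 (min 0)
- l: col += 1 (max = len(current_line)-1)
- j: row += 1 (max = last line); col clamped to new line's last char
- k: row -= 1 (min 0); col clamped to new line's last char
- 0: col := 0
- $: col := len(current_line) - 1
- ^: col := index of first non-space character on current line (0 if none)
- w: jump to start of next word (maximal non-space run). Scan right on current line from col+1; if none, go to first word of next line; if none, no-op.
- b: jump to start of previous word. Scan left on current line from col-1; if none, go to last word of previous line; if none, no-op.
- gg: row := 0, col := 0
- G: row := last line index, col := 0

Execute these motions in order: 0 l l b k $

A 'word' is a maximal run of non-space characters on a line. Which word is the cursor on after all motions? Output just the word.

After 1 (0): row=0 col=0 char='b'
After 2 (l): row=0 col=1 char='l'
After 3 (l): row=0 col=2 char='u'
After 4 (b): row=0 col=0 char='b'
After 5 (k): row=0 col=0 char='b'
After 6 ($): row=0 col=18 char='o'

Answer: zero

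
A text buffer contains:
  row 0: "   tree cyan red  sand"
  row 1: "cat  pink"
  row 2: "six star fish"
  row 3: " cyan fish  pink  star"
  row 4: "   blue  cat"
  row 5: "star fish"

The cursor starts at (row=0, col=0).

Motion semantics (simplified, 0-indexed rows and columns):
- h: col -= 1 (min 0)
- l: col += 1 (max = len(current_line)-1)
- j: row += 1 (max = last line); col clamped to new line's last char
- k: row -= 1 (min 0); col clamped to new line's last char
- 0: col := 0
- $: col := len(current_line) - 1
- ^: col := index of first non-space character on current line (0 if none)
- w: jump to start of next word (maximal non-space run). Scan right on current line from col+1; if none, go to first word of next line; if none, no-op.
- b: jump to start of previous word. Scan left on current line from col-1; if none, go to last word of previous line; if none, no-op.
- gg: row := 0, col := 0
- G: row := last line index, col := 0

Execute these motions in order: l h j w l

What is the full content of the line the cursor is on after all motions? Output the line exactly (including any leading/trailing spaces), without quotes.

After 1 (l): row=0 col=1 char='_'
After 2 (h): row=0 col=0 char='_'
After 3 (j): row=1 col=0 char='c'
After 4 (w): row=1 col=5 char='p'
After 5 (l): row=1 col=6 char='i'

Answer: cat  pink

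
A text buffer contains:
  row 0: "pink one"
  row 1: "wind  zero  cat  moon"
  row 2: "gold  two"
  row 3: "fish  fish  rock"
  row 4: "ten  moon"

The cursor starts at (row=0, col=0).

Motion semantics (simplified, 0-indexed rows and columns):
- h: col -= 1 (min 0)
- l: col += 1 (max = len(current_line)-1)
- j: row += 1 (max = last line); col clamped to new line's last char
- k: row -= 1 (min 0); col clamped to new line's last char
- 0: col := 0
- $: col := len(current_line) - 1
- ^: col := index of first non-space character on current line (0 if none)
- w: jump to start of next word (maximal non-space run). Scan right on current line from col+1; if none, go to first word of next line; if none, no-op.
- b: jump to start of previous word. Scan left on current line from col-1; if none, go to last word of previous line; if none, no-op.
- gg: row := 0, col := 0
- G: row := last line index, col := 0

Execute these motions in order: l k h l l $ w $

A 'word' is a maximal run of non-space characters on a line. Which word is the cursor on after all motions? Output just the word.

Answer: moon

Derivation:
After 1 (l): row=0 col=1 char='i'
After 2 (k): row=0 col=1 char='i'
After 3 (h): row=0 col=0 char='p'
After 4 (l): row=0 col=1 char='i'
After 5 (l): row=0 col=2 char='n'
After 6 ($): row=0 col=7 char='e'
After 7 (w): row=1 col=0 char='w'
After 8 ($): row=1 col=20 char='n'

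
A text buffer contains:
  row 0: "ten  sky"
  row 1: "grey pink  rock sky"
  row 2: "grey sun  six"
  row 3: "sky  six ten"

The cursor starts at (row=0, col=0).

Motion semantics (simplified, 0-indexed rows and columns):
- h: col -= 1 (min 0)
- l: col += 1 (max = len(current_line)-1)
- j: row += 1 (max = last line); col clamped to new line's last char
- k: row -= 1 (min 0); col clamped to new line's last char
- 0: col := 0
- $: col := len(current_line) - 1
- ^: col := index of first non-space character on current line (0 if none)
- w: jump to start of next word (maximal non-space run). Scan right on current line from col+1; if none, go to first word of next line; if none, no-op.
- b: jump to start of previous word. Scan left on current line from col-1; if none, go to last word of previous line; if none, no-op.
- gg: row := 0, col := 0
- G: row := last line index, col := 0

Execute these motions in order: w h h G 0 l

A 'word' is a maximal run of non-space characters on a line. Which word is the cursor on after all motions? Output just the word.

Answer: sky

Derivation:
After 1 (w): row=0 col=5 char='s'
After 2 (h): row=0 col=4 char='_'
After 3 (h): row=0 col=3 char='_'
After 4 (G): row=3 col=0 char='s'
After 5 (0): row=3 col=0 char='s'
After 6 (l): row=3 col=1 char='k'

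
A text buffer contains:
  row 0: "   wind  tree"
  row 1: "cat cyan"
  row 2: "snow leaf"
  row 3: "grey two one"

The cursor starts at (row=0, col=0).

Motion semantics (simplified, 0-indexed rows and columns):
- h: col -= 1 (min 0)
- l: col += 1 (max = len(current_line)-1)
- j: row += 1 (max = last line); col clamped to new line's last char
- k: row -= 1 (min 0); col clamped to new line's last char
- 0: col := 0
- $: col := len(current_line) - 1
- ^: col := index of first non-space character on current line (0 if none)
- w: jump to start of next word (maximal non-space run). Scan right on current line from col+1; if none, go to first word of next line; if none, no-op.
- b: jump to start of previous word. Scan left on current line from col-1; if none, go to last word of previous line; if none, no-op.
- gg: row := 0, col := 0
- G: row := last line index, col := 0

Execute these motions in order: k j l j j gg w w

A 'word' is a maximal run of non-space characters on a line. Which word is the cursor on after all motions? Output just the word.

After 1 (k): row=0 col=0 char='_'
After 2 (j): row=1 col=0 char='c'
After 3 (l): row=1 col=1 char='a'
After 4 (j): row=2 col=1 char='n'
After 5 (j): row=3 col=1 char='r'
After 6 (gg): row=0 col=0 char='_'
After 7 (w): row=0 col=3 char='w'
After 8 (w): row=0 col=9 char='t'

Answer: tree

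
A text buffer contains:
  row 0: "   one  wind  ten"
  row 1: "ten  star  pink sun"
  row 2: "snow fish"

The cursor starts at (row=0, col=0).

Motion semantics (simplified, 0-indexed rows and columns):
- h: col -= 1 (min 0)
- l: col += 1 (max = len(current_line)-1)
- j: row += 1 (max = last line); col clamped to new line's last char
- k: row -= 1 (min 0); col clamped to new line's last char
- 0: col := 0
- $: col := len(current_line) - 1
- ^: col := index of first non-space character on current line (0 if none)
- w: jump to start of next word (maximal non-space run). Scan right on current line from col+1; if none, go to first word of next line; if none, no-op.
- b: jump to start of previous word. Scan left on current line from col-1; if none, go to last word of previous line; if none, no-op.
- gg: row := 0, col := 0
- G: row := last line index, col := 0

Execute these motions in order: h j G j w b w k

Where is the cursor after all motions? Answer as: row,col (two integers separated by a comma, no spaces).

Answer: 1,5

Derivation:
After 1 (h): row=0 col=0 char='_'
After 2 (j): row=1 col=0 char='t'
After 3 (G): row=2 col=0 char='s'
After 4 (j): row=2 col=0 char='s'
After 5 (w): row=2 col=5 char='f'
After 6 (b): row=2 col=0 char='s'
After 7 (w): row=2 col=5 char='f'
After 8 (k): row=1 col=5 char='s'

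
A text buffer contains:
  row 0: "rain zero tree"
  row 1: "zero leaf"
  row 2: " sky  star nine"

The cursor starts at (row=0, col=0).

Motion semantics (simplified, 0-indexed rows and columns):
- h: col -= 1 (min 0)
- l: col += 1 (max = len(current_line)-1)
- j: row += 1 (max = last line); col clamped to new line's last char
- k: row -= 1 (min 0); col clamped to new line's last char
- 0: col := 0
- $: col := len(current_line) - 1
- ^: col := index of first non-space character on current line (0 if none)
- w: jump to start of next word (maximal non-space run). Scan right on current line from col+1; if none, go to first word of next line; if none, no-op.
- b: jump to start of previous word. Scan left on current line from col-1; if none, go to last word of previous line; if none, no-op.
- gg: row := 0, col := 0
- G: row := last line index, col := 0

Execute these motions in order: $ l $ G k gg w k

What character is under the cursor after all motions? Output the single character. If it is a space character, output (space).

After 1 ($): row=0 col=13 char='e'
After 2 (l): row=0 col=13 char='e'
After 3 ($): row=0 col=13 char='e'
After 4 (G): row=2 col=0 char='_'
After 5 (k): row=1 col=0 char='z'
After 6 (gg): row=0 col=0 char='r'
After 7 (w): row=0 col=5 char='z'
After 8 (k): row=0 col=5 char='z'

Answer: z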